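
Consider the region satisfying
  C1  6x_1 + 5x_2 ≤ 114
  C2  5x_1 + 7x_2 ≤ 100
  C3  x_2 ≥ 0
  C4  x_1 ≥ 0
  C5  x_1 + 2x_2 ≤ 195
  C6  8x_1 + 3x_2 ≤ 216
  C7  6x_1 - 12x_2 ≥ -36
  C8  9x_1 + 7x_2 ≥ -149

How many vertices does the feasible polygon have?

5

Pairwise boundary intersections that survive every other constraint:
  (298/17, 30/17)
  (19, 0)
  (158/17, 130/17)
  (0, 0)
  (0, 3)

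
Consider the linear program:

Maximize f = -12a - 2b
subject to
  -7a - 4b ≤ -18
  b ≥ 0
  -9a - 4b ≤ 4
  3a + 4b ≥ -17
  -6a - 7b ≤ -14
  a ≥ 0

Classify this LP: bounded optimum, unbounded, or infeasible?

bounded optimum

Vertices and f = -12a - 2b:
  (18/7, 0) → f = -216/7
  (0, 9/2) → f = -9
The feasible region has finitely many vertices and no improving ray; the maximum is -9 at (0, 9/2).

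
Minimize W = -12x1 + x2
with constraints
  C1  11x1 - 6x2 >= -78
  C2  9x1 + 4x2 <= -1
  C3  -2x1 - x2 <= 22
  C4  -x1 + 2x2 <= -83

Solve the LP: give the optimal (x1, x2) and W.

x1 = 87, x2 = -196, minimum W = -1240

Vertices and W = -12x1 + x2:
  (87, -196) → W = -1240
  (15, -34) → W = -214
  (39/5, -188/5) → W = -656/5

The optimum lies where 9x1 + 4x2 = -1 and -2x1 - x2 = 22.
Solving simultaneously gives x1 = 87, x2 = -196.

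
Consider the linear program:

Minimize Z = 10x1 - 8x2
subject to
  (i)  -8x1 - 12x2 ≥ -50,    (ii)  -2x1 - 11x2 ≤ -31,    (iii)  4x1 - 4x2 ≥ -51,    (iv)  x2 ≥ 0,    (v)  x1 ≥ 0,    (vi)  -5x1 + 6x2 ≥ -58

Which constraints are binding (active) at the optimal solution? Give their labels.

Feasible corners and Z = 10x1 - 8x2:
  (89/32, 37/16) → Z = 149/16
  (0, 25/6) → Z = -100/3
  (0, 31/11) → Z = -248/11

The minimum is at (0, 25/6). Substituting into each constraint, equality holds for (i) and (v); the remaining constraints have slack.

(i) and (v)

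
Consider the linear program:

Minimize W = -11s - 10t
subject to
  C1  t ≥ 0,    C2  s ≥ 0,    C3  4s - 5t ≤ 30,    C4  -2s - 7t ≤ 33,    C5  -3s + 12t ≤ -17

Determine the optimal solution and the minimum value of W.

s = 25/3, t = 2/3, minimum W = -295/3

Extreme points and W = -11s - 10t:
  (15/2, 0) → W = -165/2
  (17/3, 0) → W = -187/3
  (25/3, 2/3) → W = -295/3

The binding constraints are 4s - 5t = 30 and -3s + 12t = -17.
Solving simultaneously gives s = 25/3, t = 2/3.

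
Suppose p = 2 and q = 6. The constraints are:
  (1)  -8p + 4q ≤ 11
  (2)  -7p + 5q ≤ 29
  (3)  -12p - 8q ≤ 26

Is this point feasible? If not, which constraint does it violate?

(1): 8 ≤ 11 ✓
(2): 16 ≤ 29 ✓
(3): -72 ≤ 26 ✓

feasible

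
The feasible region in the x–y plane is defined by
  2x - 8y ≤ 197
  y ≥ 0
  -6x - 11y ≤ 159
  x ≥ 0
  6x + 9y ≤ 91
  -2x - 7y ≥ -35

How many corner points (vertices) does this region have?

4

Pairwise boundary intersections that survive every other constraint:
  (0, 0)
  (91/6, 0)
  (0, 5)
  (161/12, 7/6)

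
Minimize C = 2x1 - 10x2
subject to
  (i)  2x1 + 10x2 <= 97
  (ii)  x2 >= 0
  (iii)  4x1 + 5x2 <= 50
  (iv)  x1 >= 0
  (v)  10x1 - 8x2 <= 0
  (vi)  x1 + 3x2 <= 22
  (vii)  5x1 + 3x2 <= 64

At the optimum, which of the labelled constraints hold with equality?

(iv) and (vi)

Corner points and C = 2x1 - 10x2:
  (0, 0) → C = 0
  (0, 22/3) → C = -220/3
  (88/19, 110/19) → C = -924/19

The minimum is at (0, 22/3). Substituting into each constraint, equality holds for (iv) and (vi); the remaining constraints have slack.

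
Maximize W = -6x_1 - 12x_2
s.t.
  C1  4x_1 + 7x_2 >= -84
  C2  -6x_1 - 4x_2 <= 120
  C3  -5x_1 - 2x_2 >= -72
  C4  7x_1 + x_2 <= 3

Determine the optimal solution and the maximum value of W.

The feasible region is unbounded (it extends along (-2, 3), (-2, 5)), but W strictly decreases along every unbounded feasible direction, so there is no improving ray and the maximum is attained at a vertex.

x_1 = 7/3, x_2 = -40/3, maximum W = 146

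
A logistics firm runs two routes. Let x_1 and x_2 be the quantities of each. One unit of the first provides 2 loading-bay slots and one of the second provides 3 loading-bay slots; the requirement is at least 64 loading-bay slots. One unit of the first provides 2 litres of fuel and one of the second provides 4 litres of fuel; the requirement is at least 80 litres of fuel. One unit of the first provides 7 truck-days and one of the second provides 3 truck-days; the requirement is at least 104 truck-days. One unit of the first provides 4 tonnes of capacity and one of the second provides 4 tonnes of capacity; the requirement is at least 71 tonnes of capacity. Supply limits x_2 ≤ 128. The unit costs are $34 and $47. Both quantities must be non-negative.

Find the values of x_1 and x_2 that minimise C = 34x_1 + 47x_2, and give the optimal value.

x_1 = 8, x_2 = 16, minimum C = 1024

Feasible corners and C = 34x_1 + 47x_2:
  (0, 104/3) → C = 4888/3
  (0, 128) → C = 6016
  (40, 0) → C = 1360
  (8, 16) → C = 1024
The feasible region is unbounded (it extends along (1, 0)), but C strictly increases along every unbounded feasible direction, so there is no improving ray and the minimum is attained at a vertex.

At the optimal vertex, 2x_1 + 3x_2 = 64 and 2x_1 + 4x_2 = 80.
Solving simultaneously gives x_1 = 8, x_2 = 16.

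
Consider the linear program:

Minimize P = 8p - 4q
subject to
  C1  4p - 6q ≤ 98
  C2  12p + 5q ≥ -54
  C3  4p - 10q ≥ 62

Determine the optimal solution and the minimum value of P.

p = -23/14, q = -48/7, minimum P = 100/7

Extreme points and P = 8p - 4q:
  (83/46, -348/23) → P = 1724/23
  (38, 9) → P = 268
  (-23/14, -48/7) → P = 100/7

At the optimal vertex, 12p + 5q = -54 and 4p - 10q = 62.
Solving simultaneously gives p = -23/14, q = -48/7.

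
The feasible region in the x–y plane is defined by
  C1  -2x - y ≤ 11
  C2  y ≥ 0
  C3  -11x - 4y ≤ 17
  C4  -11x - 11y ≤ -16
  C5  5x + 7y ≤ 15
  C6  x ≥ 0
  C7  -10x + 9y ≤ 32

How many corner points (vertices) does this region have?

4

Intersecting each pair of boundary lines and keeping only the points that satisfy every inequality leaves:
  (16/11, 0)
  (3, 0)
  (0, 16/11)
  (0, 15/7)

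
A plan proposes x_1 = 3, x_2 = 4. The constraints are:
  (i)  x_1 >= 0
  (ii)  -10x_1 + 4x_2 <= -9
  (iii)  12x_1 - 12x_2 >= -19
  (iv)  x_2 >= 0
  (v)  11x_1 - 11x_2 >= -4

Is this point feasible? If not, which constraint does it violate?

not feasible — violates (v)

Constraint (v): 11x_1 - 11x_2 = -11, which is not ≥ -4. All other constraints are satisfied.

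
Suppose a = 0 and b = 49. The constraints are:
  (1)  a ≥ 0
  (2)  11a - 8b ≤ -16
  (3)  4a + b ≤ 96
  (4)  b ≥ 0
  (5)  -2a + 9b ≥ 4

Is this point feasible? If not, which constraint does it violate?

(1): 0 ≥ 0 ✓
(2): -392 ≤ -16 ✓
(3): 49 ≤ 96 ✓
(4): 49 ≥ 0 ✓
(5): 441 ≥ 4 ✓

feasible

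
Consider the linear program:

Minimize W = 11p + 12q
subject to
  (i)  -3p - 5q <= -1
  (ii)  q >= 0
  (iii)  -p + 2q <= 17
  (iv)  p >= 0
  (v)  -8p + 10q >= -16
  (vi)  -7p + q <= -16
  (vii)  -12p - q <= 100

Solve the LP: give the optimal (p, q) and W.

Feasible corners and W = 11p + 12q:
  (101/3, 76/3) → W = 2023/3
  (49/13, 135/13) → W = 2159/13
  (72/31, 8/31) → W = 888/31

p = 72/31, q = 8/31, minimum W = 888/31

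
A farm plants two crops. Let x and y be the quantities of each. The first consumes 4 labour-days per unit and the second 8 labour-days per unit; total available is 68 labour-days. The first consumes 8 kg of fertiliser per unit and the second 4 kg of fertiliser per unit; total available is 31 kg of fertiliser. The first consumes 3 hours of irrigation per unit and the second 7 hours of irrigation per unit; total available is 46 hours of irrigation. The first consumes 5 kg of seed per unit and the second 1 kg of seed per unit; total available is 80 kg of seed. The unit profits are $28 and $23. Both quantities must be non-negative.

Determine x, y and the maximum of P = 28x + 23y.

The binding constraints are 8x + 4y = 31 and 3x + 7y = 46.
Solving simultaneously gives x = 3/4, y = 25/4.

x = 3/4, y = 25/4, maximum P = 659/4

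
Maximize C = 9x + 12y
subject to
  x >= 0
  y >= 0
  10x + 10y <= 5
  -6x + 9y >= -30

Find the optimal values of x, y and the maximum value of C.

x = 0, y = 1/2, maximum C = 6

The binding constraints are x = 0 and 10x + 10y = 5.
Solving simultaneously gives x = 0, y = 1/2.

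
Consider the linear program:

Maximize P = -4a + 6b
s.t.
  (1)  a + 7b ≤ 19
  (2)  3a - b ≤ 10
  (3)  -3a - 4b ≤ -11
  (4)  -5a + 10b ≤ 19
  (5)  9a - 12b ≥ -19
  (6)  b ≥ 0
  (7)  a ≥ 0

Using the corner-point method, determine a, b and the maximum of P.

a = 19/15, b = 38/15, maximum P = 152/15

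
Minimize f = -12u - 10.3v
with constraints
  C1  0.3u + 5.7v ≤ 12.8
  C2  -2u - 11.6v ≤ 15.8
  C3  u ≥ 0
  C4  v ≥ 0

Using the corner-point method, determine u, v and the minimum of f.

u = 128/3, v = 0, minimum f = -512

Corner points and f = -12u - 10.3v:
  (0, 128/57) → f = -6592/285
  (128/3, 0) → f = -512
  (0, 0) → f = 0

At the optimal vertex, 0.3u + 5.7v = 12.8 and v = 0.
Solving simultaneously gives u = 128/3, v = 0.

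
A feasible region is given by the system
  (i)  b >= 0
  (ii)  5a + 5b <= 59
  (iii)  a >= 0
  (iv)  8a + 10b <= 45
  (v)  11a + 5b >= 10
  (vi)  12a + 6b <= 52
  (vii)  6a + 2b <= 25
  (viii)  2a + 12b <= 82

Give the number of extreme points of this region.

Of the 28 pairwise boundary intersections, those satisfying every inequality are:
  (10/11, 0)
  (25/6, 0)
  (0, 9/2)
  (0, 2)
  (125/36, 31/18)
  (23/6, 1)

6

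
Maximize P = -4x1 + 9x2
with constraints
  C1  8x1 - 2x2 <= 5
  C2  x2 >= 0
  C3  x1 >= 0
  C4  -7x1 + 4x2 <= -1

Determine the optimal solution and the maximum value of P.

Corner points and P = -4x1 + 9x2:
  (5/8, 0) → P = -5/2
  (1, 3/2) → P = 19/2
  (1/7, 0) → P = -4/7

At the optimal vertex, 8x1 - 2x2 = 5 and -7x1 + 4x2 = -1.
Solving simultaneously gives x1 = 1, x2 = 3/2.

x1 = 1, x2 = 3/2, maximum P = 19/2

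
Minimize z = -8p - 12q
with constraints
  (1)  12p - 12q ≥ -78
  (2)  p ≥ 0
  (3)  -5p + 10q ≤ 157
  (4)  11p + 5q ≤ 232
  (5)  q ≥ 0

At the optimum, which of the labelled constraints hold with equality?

Extreme points and z = -8p - 12q:
  (0, 13/2) → z = -78
  (399/32, 607/32) → z = -2619/8
  (0, 0) → z = 0
  (232/11, 0) → z = -1856/11

The minimum is at (399/32, 607/32). Substituting into each constraint, equality holds for (1) and (4); the remaining constraints have slack.

(1) and (4)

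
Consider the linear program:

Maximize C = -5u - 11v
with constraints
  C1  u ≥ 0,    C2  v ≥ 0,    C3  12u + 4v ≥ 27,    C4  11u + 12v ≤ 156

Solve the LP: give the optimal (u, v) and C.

u = 9/4, v = 0, maximum C = -45/4

Corner points and C = -5u - 11v:
  (0, 27/4) → C = -297/4
  (0, 13) → C = -143
  (9/4, 0) → C = -45/4
  (156/11, 0) → C = -780/11

The optimum lies where v = 0 and 12u + 4v = 27.
Solving simultaneously gives u = 9/4, v = 0.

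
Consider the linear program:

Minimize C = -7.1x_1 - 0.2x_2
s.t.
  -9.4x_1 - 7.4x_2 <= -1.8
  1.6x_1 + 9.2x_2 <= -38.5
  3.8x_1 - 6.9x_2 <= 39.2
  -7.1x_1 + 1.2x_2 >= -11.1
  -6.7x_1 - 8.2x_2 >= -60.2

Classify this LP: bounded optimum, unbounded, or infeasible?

infeasible

The boundaries -9.4x_1 - 7.4x_2 = -1.8 and -7.1x_1 + 1.2x_2 = -11.1 meet at (4215/3191, -4578/3191), but that point violates 1.6x_1 + 9.2x_2 ≤ -38.5. Every candidate vertex is excluded by some other constraint, so the feasible region is empty.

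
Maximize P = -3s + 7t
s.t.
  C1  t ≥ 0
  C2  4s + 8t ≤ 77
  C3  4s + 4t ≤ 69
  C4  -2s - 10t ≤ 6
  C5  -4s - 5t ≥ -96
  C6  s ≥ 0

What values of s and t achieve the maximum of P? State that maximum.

Vertices and P = -3s + 7t:
  (69/4, 0) → P = -207/4
  (0, 0) → P = 0
  (61/4, 2) → P = -127/4
  (0, 77/8) → P = 539/8

The binding constraints are 4s + 8t = 77 and s = 0.
Solving simultaneously gives s = 0, t = 77/8.

s = 0, t = 77/8, maximum P = 539/8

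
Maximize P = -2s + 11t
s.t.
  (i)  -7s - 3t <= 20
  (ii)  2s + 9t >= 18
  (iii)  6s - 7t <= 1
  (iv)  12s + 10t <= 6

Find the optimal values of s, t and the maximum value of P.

s = -109/17, t = 141/17, maximum P = 1769/17

Vertices and P = -2s + 11t:
  (-78/19, 166/57) → P = 2294/57
  (-109/17, 141/17) → P = 1769/17
  (-63/44, 51/22) → P = 312/11

The optimum lies where -7s - 3t = 20 and 12s + 10t = 6.
Solving simultaneously gives s = -109/17, t = 141/17.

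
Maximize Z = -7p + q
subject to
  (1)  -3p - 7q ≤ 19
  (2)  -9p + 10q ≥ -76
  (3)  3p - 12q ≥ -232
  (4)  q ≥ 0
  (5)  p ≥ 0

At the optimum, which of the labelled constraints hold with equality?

(3) and (5)

Feasible corners and Z = -7p + q:
  (1616/39, 386/13) → Z = -10154/39
  (76/9, 0) → Z = -532/9
  (0, 58/3) → Z = 58/3
  (0, 0) → Z = 0

The maximum is at (0, 58/3). Substituting into each constraint, equality holds for (3) and (5); the remaining constraints have slack.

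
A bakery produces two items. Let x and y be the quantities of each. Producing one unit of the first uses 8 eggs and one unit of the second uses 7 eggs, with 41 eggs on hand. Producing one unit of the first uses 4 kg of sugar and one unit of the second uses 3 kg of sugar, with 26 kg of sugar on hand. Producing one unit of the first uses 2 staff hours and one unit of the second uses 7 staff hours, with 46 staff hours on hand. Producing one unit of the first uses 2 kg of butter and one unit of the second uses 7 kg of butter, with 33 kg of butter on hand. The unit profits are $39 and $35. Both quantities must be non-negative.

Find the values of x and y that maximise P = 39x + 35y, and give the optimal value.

Vertices and P = 39x + 35y:
  (0, 0) → P = 0
  (0, 33/7) → P = 165
  (41/8, 0) → P = 1599/8
  (4/3, 13/3) → P = 611/3

At the optimal vertex, 8x + 7y = 41 and 2x + 7y = 33.
Solving simultaneously gives x = 4/3, y = 13/3.

x = 4/3, y = 13/3, maximum P = 611/3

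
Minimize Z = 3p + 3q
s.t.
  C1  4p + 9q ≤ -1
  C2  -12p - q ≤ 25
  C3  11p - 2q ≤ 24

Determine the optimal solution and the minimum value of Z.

p = -26/35, q = -563/35, minimum Z = -1767/35

Corner points and Z = 3p + 3q:
  (-28/13, 11/13) → Z = -51/13
  (2, -1) → Z = 3
  (-26/35, -563/35) → Z = -1767/35

The binding constraints are -12p - q = 25 and 11p - 2q = 24.
Solving simultaneously gives p = -26/35, q = -563/35.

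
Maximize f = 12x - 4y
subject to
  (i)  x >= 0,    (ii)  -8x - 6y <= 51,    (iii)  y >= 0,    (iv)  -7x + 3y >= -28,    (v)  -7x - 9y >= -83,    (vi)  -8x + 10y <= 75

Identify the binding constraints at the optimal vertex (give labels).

(iv) and (v)

Vertices and f = 12x - 4y:
  (0, 0) → f = 0
  (0, 15/2) → f = -30
  (4, 0) → f = 48
  (167/28, 55/12) → f = 1118/21
  (155/142, 1189/142) → f = -1448/71

The maximum is at (167/28, 55/12). Substituting into each constraint, equality holds for (iv) and (v); the remaining constraints have slack.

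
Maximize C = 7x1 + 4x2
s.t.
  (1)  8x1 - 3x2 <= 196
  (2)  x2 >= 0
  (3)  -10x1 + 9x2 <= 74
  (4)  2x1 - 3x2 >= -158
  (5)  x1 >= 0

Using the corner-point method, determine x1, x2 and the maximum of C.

x1 = 331/7, x2 = 1276/21, maximum C = 12055/21

Extreme points and C = 7x1 + 4x2:
  (49/2, 0) → C = 343/2
  (331/7, 1276/21) → C = 12055/21
  (0, 0) → C = 0
  (0, 74/9) → C = 296/9

The optimum lies where 8x1 - 3x2 = 196 and -10x1 + 9x2 = 74.
Solving simultaneously gives x1 = 331/7, x2 = 1276/21.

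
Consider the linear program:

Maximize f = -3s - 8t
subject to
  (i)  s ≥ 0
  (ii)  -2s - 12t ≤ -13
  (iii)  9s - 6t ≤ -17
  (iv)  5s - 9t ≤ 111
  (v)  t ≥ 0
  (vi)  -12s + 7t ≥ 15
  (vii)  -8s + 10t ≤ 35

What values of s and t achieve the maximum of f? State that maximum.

Extreme points and f = -3s - 8t:
  (0, 17/6) → f = -68/3
  (0, 7/2) → f = -28
  (20/21, 179/42) → f = -776/21

s = 0, t = 17/6, maximum f = -68/3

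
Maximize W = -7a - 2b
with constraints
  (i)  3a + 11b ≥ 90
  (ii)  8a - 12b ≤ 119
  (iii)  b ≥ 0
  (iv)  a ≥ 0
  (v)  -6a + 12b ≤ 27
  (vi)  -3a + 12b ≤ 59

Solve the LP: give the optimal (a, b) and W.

a = 261/34, b = 207/34, maximum W = -2241/34

The binding constraints are 3a + 11b = 90 and -6a + 12b = 27.
Solving simultaneously gives a = 261/34, b = 207/34.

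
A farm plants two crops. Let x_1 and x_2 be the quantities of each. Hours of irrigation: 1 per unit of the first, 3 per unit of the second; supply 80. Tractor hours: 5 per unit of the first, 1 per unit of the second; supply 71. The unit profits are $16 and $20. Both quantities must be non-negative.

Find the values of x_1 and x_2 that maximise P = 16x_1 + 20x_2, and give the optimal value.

Vertices and P = 16x_1 + 20x_2:
  (0, 0) → P = 0
  (0, 80/3) → P = 1600/3
  (71/5, 0) → P = 1136/5
  (19/2, 47/2) → P = 622

At the optimal vertex, x_1 + 3x_2 = 80 and 5x_1 + x_2 = 71.
Solving simultaneously gives x_1 = 19/2, x_2 = 47/2.

x_1 = 19/2, x_2 = 47/2, maximum P = 622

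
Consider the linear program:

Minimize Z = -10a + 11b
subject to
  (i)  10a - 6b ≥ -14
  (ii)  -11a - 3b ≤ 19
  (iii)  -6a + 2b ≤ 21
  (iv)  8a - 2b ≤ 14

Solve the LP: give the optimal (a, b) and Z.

Vertices and Z = -10a + 11b:
  (-13/8, -3/8) → Z = 97/8
  (4, 9) → Z = 59
  (2/23, -153/23) → Z = -1703/23

a = 2/23, b = -153/23, minimum Z = -1703/23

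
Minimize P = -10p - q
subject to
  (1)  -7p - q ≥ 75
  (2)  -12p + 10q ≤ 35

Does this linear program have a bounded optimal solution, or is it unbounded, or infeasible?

From the feasible point (-785/82, -655/82), moving in the direction (1, -7) keeps every constraint satisfied while P decreases without bound.

unbounded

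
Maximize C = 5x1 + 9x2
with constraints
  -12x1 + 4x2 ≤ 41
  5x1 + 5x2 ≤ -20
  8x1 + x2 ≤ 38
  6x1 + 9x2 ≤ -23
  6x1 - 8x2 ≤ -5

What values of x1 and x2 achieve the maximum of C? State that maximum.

Extreme points and C = 5x1 + 9x2:
  (-57/16, -7/16) → C = -87/4
  (-77/18, -31/12) → C = -1607/36
  (-37/14, -19/14) → C = -178/7

At the optimal vertex, -12x1 + 4x2 = 41 and 5x1 + 5x2 = -20.
Solving simultaneously gives x1 = -57/16, x2 = -7/16.

x1 = -57/16, x2 = -7/16, maximum C = -87/4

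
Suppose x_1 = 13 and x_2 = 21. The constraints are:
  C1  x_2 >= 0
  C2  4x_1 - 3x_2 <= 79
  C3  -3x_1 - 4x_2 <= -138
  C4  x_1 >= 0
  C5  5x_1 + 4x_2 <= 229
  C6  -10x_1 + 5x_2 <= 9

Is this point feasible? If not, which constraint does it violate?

not feasible — violates C3

Constraint C3: -3x_1 - 4x_2 = -123, which is not ≤ -138. All other constraints are satisfied.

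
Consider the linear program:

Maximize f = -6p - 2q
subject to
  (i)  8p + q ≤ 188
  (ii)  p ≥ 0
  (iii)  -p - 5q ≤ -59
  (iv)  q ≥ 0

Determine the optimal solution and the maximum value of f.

p = 0, q = 59/5, maximum f = -118/5

Extreme points and f = -6p - 2q:
  (0, 188) → f = -376
  (881/39, 284/39) → f = -5854/39
  (0, 59/5) → f = -118/5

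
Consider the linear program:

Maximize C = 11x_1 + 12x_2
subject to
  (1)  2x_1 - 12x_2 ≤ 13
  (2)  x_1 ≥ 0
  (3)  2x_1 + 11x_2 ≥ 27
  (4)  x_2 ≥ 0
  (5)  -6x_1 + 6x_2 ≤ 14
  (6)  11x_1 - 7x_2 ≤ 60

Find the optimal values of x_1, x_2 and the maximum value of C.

x_1 = 229/12, x_2 = 257/12, maximum C = 5603/12

Extreme points and C = 11x_1 + 12x_2:
  (4/39, 95/39) → C = 1184/39
  (283/45, 59/45) → C = 3821/45
  (229/12, 257/12) → C = 5603/12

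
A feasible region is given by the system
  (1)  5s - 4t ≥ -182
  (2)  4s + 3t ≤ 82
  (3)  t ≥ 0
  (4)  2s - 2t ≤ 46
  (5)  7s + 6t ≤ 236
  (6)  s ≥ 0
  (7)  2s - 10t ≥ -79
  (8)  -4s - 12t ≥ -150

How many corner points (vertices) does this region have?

5

Of the 28 pairwise boundary intersections, those satisfying every inequality are:
  (41/2, 0)
  (89/6, 68/9)
  (0, 0)
  (0, 79/10)
  (69/8, 77/8)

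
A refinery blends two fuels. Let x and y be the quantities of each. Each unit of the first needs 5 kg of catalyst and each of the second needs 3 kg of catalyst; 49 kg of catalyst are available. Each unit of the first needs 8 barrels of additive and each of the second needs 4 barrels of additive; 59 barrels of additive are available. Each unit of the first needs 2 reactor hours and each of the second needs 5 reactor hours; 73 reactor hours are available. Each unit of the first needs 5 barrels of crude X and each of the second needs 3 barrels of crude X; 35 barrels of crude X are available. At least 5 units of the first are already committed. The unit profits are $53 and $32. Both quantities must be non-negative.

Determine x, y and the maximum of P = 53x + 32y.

Vertices and P = 53x + 32y:
  (7, 0) → P = 371
  (5, 0) → P = 265
  (5, 10/3) → P = 1115/3

x = 5, y = 10/3, maximum P = 1115/3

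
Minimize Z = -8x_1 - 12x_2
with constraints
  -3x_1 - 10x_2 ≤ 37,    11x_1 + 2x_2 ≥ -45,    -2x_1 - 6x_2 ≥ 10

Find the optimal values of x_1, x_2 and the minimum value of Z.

At the optimal vertex, -3x_1 - 10x_2 = 37 and -2x_1 - 6x_2 = 10.
Solving simultaneously gives x_1 = 61, x_2 = -22.

x_1 = 61, x_2 = -22, minimum Z = -224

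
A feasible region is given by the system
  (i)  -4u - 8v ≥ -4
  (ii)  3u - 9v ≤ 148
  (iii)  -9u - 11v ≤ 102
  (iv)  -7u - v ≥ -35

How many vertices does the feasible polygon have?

Intersecting each pair of boundary lines and keeping only the points that satisfy every inequality leaves:
  (-215/7, 111/7)
  (69/13, -28/13)
  (355/57, -273/19)
  (463/66, -931/66)

4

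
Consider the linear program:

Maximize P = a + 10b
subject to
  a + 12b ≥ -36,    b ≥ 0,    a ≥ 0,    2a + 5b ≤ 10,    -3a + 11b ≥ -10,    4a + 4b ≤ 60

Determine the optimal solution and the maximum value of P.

a = 0, b = 2, maximum P = 20

Feasible corners and P = a + 10b:
  (0, 0) → P = 0
  (10/3, 0) → P = 10/3
  (0, 2) → P = 20
  (160/37, 10/37) → P = 260/37

At the optimal vertex, a = 0 and 2a + 5b = 10.
Solving simultaneously gives a = 0, b = 2.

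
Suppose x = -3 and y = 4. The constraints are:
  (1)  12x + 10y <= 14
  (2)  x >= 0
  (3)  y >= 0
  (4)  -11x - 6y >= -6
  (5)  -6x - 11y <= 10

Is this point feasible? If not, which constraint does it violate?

Constraint (2): x = -3, which is not ≥ 0. All other constraints are satisfied.

not feasible — violates (2)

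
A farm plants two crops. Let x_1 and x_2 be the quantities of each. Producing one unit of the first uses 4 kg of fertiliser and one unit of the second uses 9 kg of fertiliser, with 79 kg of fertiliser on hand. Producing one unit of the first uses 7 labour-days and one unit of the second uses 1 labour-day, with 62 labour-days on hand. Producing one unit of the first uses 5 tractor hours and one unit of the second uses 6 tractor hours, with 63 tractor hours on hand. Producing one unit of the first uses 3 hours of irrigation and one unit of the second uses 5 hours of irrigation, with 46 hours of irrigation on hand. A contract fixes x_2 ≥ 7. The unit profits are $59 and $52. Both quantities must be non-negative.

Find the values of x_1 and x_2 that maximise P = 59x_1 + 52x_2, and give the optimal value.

x_1 = 11/3, x_2 = 7, maximum P = 1741/3

Corner points and P = 59x_1 + 52x_2:
  (0, 79/9) → P = 4108/9
  (0, 7) → P = 364
  (19/7, 53/7) → P = 3877/7
  (11/3, 7) → P = 1741/3

The binding constraints are 3x_1 + 5x_2 = 46 and x_2 = 7.
Solving simultaneously gives x_1 = 11/3, x_2 = 7.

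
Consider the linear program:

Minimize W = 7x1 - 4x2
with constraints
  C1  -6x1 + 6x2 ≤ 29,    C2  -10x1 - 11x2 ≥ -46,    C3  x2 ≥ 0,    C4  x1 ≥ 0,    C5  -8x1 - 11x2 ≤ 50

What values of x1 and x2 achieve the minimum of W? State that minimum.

Extreme points and W = 7x1 - 4x2:
  (23/5, 0) → W = 161/5
  (0, 46/11) → W = -184/11
  (0, 0) → W = 0

x1 = 0, x2 = 46/11, minimum W = -184/11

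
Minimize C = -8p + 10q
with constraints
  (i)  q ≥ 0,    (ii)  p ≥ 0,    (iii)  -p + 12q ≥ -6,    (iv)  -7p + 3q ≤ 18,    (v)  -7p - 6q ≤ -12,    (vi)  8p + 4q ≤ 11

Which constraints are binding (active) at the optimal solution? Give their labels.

Vertices and C = -8p + 10q:
  (0, 2) → C = 20
  (0, 11/4) → C = 55/2
  (9/10, 19/20) → C = 23/10

The minimum is at (9/10, 19/20). Substituting into each constraint, equality holds for (v) and (vi); the remaining constraints have slack.

(v) and (vi)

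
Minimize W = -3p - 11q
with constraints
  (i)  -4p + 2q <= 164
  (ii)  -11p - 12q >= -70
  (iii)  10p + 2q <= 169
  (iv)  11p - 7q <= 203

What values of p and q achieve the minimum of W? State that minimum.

p = -914/35, q = 1042/35, minimum W = -1744/7

Feasible corners and W = -3p - 11q:
  (-914/35, 1042/35) → W = -1744/7
  (-259, -436) → W = 5573
  (14, -7) → W = 35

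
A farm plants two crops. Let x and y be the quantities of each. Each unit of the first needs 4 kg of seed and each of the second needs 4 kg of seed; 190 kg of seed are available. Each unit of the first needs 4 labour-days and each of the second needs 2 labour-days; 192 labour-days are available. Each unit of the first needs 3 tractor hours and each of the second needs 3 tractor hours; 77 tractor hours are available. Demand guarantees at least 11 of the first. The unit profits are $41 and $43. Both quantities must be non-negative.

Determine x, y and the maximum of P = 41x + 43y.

Feasible corners and P = 41x + 43y:
  (77/3, 0) → P = 3157/3
  (11, 0) → P = 451
  (11, 44/3) → P = 3245/3

At the optimal vertex, 3x + 3y = 77 and x = 11.
Solving simultaneously gives x = 11, y = 44/3.

x = 11, y = 44/3, maximum P = 3245/3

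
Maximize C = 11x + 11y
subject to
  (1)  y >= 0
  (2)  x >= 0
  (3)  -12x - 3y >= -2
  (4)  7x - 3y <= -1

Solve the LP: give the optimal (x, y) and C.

x = 0, y = 2/3, maximum C = 22/3

Extreme points and C = 11x + 11y:
  (0, 2/3) → C = 22/3
  (0, 1/3) → C = 11/3
  (1/19, 26/57) → C = 319/57

At the optimal vertex, x = 0 and -12x - 3y = -2.
Solving simultaneously gives x = 0, y = 2/3.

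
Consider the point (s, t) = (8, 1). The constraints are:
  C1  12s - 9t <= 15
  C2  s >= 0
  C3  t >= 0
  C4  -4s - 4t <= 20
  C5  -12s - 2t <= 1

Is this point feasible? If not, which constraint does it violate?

Constraint C1: 12s - 9t = 87, which is not ≤ 15. All other constraints are satisfied.

not feasible — violates C1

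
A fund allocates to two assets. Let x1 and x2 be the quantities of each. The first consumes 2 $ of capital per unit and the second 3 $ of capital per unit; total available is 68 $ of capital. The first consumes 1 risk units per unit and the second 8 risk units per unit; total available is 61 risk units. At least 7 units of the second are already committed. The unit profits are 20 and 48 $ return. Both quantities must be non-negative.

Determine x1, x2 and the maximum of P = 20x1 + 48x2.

x1 = 5, x2 = 7, maximum P = 436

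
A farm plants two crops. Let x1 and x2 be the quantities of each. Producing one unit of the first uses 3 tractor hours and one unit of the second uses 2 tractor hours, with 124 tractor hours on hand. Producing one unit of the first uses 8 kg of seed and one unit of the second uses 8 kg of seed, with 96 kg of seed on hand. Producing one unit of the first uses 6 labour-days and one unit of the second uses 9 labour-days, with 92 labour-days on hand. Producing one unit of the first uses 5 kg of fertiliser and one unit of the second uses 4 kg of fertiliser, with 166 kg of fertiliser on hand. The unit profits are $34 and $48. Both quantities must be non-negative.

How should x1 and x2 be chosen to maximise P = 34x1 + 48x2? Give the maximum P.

x1 = 16/3, x2 = 20/3, maximum P = 1504/3

Extreme points and P = 34x1 + 48x2:
  (0, 0) → P = 0
  (0, 92/9) → P = 1472/3
  (12, 0) → P = 408
  (16/3, 20/3) → P = 1504/3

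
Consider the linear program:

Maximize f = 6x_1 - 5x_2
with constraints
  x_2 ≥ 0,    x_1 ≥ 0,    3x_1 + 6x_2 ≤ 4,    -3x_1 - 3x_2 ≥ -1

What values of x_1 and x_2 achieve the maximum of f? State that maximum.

Corner points and f = 6x_1 - 5x_2:
  (0, 0) → f = 0
  (1/3, 0) → f = 2
  (0, 1/3) → f = -5/3

The binding constraints are x_2 = 0 and -3x_1 - 3x_2 = -1.
Solving simultaneously gives x_1 = 1/3, x_2 = 0.

x_1 = 1/3, x_2 = 0, maximum f = 2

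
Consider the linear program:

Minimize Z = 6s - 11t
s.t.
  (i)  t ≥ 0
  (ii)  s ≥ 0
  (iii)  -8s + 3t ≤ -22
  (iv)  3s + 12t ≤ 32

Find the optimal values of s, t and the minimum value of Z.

s = 24/7, t = 38/21, minimum Z = 2/3

Feasible corners and Z = 6s - 11t:
  (11/4, 0) → Z = 33/2
  (32/3, 0) → Z = 64
  (24/7, 38/21) → Z = 2/3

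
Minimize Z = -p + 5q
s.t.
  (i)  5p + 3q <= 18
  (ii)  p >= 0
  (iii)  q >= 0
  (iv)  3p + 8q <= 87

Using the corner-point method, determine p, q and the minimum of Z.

Extreme points and Z = -p + 5q:
  (0, 6) → Z = 30
  (18/5, 0) → Z = -18/5
  (0, 0) → Z = 0

p = 18/5, q = 0, minimum Z = -18/5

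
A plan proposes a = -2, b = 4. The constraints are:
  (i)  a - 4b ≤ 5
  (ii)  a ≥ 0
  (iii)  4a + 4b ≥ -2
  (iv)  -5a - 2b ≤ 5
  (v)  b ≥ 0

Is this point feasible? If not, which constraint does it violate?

Constraint (ii): a = -2, which is not ≥ 0. All other constraints are satisfied.

not feasible — violates (ii)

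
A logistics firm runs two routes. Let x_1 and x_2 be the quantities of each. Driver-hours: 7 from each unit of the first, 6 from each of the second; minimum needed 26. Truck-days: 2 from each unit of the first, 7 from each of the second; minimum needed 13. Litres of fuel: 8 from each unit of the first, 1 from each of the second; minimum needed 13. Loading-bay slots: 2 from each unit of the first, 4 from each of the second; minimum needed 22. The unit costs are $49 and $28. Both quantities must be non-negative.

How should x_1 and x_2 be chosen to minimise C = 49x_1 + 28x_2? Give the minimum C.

Vertices and C = 49x_1 + 28x_2:
  (0, 13) → C = 364
  (11, 0) → C = 539
  (1, 5) → C = 189
The feasible region is unbounded (it extends along (0, 1), (1, 0)), but C strictly increases along every unbounded feasible direction, so there is no improving ray and the minimum is attained at a vertex.

x_1 = 1, x_2 = 5, minimum C = 189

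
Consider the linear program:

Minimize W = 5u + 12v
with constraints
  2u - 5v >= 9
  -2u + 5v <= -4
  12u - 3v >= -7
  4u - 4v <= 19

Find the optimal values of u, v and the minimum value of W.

u = -85/36, v = -64/9, minimum W = -3497/36

Extreme points and W = 5u + 12v:
  (-31/27, -61/27) → W = -887/27
  (59/12, 1/6) → W = 319/12
  (-85/36, -64/9) → W = -3497/36

At the optimal vertex, 12u - 3v = -7 and 4u - 4v = 19.
Solving simultaneously gives u = -85/36, v = -64/9.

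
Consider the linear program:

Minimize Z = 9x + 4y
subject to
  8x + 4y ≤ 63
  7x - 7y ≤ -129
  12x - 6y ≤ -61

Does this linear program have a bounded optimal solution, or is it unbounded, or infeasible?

unbounded

From the feasible point (-25/28, 491/28), moving in the direction (-7, -7) keeps every constraint satisfied while Z decreases without bound.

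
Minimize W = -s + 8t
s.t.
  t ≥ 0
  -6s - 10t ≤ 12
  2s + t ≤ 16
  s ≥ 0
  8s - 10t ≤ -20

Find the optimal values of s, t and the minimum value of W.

s = 0, t = 2, minimum W = 16

Vertices and W = -s + 8t:
  (0, 16) → W = 128
  (5, 6) → W = 43
  (0, 2) → W = 16

At the optimal vertex, s = 0 and 8s - 10t = -20.
Solving simultaneously gives s = 0, t = 2.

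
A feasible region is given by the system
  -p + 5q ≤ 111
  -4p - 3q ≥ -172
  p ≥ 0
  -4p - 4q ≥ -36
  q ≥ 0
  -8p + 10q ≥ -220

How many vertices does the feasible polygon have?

Intersecting each pair of boundary lines and keeping only the points that satisfy every inequality leaves:
  (0, 9)
  (0, 0)
  (9, 0)

3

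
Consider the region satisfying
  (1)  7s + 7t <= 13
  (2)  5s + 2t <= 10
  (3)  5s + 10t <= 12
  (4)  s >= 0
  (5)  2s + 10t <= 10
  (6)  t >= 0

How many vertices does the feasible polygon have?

The feasible vertices (each the meet of two boundaries and inside every other half-plane) are:
  (46/35, 19/35)
  (13/7, 0)
  (2/3, 13/15)
  (0, 1)
  (0, 0)

5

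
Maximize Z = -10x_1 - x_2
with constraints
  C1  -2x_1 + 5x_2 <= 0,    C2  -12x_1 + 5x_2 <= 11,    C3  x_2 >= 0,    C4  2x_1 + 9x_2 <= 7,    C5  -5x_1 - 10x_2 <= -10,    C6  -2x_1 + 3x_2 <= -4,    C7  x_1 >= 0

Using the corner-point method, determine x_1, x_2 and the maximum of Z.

Vertices and Z = -10x_1 - x_2:
  (7/2, 0) → Z = -35
  (2, 0) → Z = -20
  (19/8, 1/4) → Z = -24

The optimum lies where x_2 = 0 and -5x_1 - 10x_2 = -10.
Solving simultaneously gives x_1 = 2, x_2 = 0.

x_1 = 2, x_2 = 0, maximum Z = -20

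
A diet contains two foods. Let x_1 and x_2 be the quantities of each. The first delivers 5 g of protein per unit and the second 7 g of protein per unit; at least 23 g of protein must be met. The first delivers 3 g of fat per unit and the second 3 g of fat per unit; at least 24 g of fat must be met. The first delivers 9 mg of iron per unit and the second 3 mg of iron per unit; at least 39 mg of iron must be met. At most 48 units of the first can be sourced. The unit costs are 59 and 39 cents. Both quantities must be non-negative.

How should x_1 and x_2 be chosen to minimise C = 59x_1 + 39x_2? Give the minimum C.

Vertices and C = 59x_1 + 39x_2:
  (0, 13) → C = 507
  (8, 0) → C = 472
  (48, 0) → C = 2832
  (5/2, 11/2) → C = 362
The feasible region is unbounded (it extends along (0, 1)), but C strictly increases along every unbounded feasible direction, so there is no improving ray and the minimum is attained at a vertex.

The optimum lies where 3x_1 + 3x_2 = 24 and 9x_1 + 3x_2 = 39.
Solving simultaneously gives x_1 = 5/2, x_2 = 11/2.

x_1 = 5/2, x_2 = 11/2, minimum C = 362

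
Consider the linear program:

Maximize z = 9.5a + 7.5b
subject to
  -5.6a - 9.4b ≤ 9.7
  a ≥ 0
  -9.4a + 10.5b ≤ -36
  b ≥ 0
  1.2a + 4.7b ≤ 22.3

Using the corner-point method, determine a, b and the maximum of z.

a = 223/12, b = 0, maximum z = 4237/24

Corner points and z = 9.5a + 7.5b:
  (180/47, 0) → z = 1710/47
  (40335/5678, 8321/2839) → z = 1015995/11356
  (223/12, 0) → z = 4237/24

The binding constraints are b = 0 and 1.2a + 4.7b = 22.3.
Solving simultaneously gives a = 223/12, b = 0.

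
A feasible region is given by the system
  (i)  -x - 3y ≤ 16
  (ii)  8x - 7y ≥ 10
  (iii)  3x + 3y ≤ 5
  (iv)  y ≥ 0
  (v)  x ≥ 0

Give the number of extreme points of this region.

Intersecting each pair of boundary lines and keeping only the points that satisfy every inequality leaves:
  (13/9, 2/9)
  (5/4, 0)
  (5/3, 0)

3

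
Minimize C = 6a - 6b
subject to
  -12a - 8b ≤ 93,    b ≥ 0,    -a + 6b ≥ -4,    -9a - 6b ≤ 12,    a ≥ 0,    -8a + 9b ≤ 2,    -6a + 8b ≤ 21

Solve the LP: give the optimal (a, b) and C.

a = 0, b = 2/9, minimum C = -4/3

Feasible corners and C = 6a - 6b:
  (4, 0) → C = 24
  (0, 0) → C = 0
  (0, 2/9) → C = -4/3
  (173/10, 78/5) → C = 51/5
The feasible region is unbounded (it extends along (6, 1), (4, 3)), but C strictly increases along every unbounded feasible direction, so there is no improving ray and the minimum is attained at a vertex.

The binding constraints are a = 0 and -8a + 9b = 2.
Solving simultaneously gives a = 0, b = 2/9.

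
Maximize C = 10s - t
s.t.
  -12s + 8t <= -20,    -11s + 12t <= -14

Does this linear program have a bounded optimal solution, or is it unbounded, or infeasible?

unbounded

From the feasible point (16/7, 13/14), moving in the direction (12, 11) keeps every constraint satisfied while C increases without bound.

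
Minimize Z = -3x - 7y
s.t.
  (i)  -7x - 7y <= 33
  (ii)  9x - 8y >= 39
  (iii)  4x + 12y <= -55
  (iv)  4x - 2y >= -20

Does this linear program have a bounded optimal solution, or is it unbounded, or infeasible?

unbounded

From the feasible point (9/119, -570/119), moving in the direction (12, -4) keeps every constraint satisfied while Z decreases without bound.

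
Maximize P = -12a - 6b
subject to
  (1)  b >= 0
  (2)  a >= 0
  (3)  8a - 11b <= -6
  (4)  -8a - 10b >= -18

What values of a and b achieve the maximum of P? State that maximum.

Corner points and P = -12a - 6b:
  (0, 6/11) → P = -36/11
  (0, 9/5) → P = -54/5
  (23/28, 8/7) → P = -117/7

a = 0, b = 6/11, maximum P = -36/11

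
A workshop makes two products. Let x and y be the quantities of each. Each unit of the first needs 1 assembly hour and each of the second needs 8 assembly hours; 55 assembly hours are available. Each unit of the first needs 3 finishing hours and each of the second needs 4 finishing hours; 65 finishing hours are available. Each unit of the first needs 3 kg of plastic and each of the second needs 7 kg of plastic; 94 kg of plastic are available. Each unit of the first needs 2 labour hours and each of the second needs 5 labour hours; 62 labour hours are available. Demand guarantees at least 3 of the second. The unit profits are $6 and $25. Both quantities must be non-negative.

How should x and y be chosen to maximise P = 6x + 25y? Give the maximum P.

Extreme points and P = 6x + 25y:
  (0, 55/8) → P = 1375/8
  (0, 3) → P = 75
  (15, 5) → P = 215
  (53/3, 3) → P = 181

x = 15, y = 5, maximum P = 215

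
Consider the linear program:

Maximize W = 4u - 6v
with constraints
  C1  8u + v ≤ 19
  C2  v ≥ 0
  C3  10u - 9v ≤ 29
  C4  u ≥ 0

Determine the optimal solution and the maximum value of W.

Extreme points and W = 4u - 6v:
  (19/8, 0) → W = 19/2
  (0, 19) → W = -114
  (0, 0) → W = 0

The binding constraints are 8u + v = 19 and v = 0.
Solving simultaneously gives u = 19/8, v = 0.

u = 19/8, v = 0, maximum W = 19/2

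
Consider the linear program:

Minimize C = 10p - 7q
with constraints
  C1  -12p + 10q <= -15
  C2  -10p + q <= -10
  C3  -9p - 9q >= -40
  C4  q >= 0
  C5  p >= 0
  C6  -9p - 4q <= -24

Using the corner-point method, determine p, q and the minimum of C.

p = 50/23, q = 51/46, minimum C = 643/46

Vertices and C = 10p - 7q:
  (535/198, 115/66) → C = 2935/198
  (50/23, 51/46) → C = 643/46
  (40/9, 0) → C = 400/9
  (8/3, 0) → C = 80/3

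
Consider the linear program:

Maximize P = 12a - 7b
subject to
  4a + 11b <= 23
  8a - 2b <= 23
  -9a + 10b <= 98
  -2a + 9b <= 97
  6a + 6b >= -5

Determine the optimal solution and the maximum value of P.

Extreme points and P = 12a - 7b:
  (299/96, 23/24) → P = 92/3
  (-193/42, 79/21) → P = -1711/21
  (32/15, -89/30) → P = 1391/30

The binding constraints are 8a - 2b = 23 and 6a + 6b = -5.
Solving simultaneously gives a = 32/15, b = -89/30.

a = 32/15, b = -89/30, maximum P = 1391/30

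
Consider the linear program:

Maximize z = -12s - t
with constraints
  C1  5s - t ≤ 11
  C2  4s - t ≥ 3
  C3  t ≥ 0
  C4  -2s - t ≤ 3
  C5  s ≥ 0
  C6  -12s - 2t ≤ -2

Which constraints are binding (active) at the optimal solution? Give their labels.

Corner points and z = -12s - t:
  (8, 29) → z = -125
  (11/5, 0) → z = -132/5
  (3/4, 0) → z = -9

The maximum is at (3/4, 0). Substituting into each constraint, equality holds for C2 and C3; the remaining constraints have slack.

C2 and C3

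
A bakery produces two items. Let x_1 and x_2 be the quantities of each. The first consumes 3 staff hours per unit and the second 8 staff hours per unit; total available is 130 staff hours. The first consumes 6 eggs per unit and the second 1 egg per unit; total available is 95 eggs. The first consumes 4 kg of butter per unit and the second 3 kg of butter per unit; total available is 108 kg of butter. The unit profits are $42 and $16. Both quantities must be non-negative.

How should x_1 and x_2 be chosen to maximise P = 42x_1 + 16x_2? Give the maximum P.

x_1 = 14, x_2 = 11, maximum P = 764

Corner points and P = 42x_1 + 16x_2:
  (0, 0) → P = 0
  (0, 65/4) → P = 260
  (95/6, 0) → P = 665
  (14, 11) → P = 764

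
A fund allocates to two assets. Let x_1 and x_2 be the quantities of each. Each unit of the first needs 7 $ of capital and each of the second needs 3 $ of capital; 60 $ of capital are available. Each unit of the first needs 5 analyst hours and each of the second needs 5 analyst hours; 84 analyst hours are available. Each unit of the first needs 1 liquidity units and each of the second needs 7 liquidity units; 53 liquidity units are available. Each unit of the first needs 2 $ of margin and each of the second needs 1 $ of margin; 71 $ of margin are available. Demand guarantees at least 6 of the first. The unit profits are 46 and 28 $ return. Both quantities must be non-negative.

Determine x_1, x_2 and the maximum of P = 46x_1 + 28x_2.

Extreme points and P = 46x_1 + 28x_2:
  (60/7, 0) → P = 2760/7
  (6, 0) → P = 276
  (6, 6) → P = 444

The binding constraints are 7x_1 + 3x_2 = 60 and x_1 = 6.
Solving simultaneously gives x_1 = 6, x_2 = 6.

x_1 = 6, x_2 = 6, maximum P = 444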